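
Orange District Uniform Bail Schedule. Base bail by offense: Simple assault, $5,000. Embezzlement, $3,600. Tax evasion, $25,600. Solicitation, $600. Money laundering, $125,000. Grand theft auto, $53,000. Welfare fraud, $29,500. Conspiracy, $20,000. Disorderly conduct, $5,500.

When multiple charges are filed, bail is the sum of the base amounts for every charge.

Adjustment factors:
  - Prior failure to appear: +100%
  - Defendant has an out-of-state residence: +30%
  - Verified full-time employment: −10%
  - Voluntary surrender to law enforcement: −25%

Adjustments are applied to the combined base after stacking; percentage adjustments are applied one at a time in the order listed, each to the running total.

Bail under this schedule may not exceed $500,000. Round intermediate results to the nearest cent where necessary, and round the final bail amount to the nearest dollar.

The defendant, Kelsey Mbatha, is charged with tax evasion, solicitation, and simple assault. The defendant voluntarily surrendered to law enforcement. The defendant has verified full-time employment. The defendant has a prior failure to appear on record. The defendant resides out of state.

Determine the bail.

$54,756

Base amounts from the schedule: tax evasion $25,600; solicitation $600; simple assault $5,000.
Stacking rule: sum of all bases. $25,600 + $600 + $5,000 = $31,200.
Prior failure to appear (+100%): $31,200 × 2 = $62,400.
Defendant has an out-of-state residence (+30%): $62,400 × 1.3 = $81,120.
Verified full-time employment (−10%): $81,120 × 0.9 = $73,008.
Voluntary surrender to law enforcement (−25%): $73,008 × 0.75 = $54,756.
$54,756 is within the $500,000 maximum.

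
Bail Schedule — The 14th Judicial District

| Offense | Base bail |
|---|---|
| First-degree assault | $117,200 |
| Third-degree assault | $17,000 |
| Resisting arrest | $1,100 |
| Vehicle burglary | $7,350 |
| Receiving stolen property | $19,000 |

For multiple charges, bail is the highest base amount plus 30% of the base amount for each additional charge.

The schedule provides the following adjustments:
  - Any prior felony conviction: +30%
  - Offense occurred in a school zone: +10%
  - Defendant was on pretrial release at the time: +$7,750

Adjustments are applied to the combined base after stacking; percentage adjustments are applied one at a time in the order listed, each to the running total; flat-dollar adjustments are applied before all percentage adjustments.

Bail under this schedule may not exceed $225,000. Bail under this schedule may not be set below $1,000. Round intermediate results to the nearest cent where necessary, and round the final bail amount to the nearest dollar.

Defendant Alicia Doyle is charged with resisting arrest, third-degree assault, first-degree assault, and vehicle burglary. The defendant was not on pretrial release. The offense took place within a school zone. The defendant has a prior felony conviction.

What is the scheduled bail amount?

$178,514

Base amounts from the schedule: resisting arrest $1,100; third-degree assault $17,000; first-degree assault $117,200; vehicle burglary $7,350.
Stacking rule: highest base plus 30% of each additional charge. Highest is first-degree assault at $117,200. Additional: $1,100 × 30% = $330; $17,000 × 30% = $5,100; $7,350 × 30% = $2,205. Combined base = $117,200 + $7,635 = $124,835.
Any prior felony conviction (+30%): $124,835 × 1.3 = $162,285.50.
Offense occurred in a school zone (+10%): $162,285.50 × 1.1 = $178,514.05.
$178,514.05 is within the $225,000 maximum.
$178,514.05 is at or above the $1,000 minimum.
Rounded to the nearest dollar: $178,514.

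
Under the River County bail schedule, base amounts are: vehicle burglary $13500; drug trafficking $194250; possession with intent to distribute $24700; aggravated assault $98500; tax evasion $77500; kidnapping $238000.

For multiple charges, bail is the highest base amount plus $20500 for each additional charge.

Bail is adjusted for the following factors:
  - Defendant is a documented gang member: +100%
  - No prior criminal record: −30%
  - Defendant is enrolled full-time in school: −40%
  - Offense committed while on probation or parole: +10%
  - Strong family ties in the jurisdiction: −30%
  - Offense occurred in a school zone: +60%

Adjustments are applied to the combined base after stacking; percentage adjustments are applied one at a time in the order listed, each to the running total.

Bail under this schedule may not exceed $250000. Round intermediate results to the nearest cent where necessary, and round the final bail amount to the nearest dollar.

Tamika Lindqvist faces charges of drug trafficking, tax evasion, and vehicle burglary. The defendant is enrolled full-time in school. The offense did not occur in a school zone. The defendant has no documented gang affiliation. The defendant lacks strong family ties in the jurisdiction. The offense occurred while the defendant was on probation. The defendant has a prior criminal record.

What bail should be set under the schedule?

$155265

Base amounts from the schedule: drug trafficking $194250; tax evasion $77500; vehicle burglary $13500.
Stacking rule: highest base plus $20500 per additional charge. Highest is drug trafficking at $194250; 2 additional charges → +$41000. Combined base = $235250.
Defendant is enrolled full-time in school (−40%): $235250 × 0.6 = $141150.
Offense committed while on probation or parole (+10%): $141150 × 1.1 = $155265.
$155265 is within the $250000 maximum.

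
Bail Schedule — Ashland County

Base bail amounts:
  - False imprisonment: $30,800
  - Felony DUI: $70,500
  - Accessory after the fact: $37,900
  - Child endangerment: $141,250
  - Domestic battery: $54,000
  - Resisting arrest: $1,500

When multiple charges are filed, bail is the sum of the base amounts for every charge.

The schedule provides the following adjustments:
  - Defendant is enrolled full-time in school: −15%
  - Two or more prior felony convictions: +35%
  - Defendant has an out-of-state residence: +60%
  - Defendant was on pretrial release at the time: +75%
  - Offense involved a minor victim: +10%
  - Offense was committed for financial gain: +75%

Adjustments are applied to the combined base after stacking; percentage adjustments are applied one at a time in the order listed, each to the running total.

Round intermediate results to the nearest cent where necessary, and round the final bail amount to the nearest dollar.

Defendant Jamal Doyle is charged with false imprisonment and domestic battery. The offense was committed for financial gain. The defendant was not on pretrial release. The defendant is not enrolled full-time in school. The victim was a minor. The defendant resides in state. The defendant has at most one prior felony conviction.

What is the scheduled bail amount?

$163,240

Base amounts from the schedule: false imprisonment $30,800; domestic battery $54,000.
Stacking rule: sum of all bases. $30,800 + $54,000 = $84,800.
Offense involved a minor victim (+10%): $84,800 × 1.1 = $93,280.
Offense was committed for financial gain (+75%): $93,280 × 1.75 = $163,240.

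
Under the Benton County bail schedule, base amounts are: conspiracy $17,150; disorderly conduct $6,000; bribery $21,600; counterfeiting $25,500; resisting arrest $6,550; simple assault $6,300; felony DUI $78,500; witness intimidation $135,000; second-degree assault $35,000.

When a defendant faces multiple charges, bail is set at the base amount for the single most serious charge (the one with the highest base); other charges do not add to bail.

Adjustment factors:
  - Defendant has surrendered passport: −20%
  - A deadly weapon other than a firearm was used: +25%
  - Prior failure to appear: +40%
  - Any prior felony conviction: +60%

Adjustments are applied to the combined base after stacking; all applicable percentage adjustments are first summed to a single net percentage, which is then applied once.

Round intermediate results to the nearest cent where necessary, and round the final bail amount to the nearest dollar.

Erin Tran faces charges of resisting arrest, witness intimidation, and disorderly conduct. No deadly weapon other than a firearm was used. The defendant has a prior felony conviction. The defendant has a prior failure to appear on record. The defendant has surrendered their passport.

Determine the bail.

Base amounts from the schedule: resisting arrest $6,550; witness intimidation $135,000; disorderly conduct $6,000.
Stacking rule: use the highest base only. Highest is witness intimidation at $135,000. Combined base = $135,000.
Net percentage adjustment: −20% +40% +60% = +80%. $135,000 × 1.8 = $243,000.

$243,000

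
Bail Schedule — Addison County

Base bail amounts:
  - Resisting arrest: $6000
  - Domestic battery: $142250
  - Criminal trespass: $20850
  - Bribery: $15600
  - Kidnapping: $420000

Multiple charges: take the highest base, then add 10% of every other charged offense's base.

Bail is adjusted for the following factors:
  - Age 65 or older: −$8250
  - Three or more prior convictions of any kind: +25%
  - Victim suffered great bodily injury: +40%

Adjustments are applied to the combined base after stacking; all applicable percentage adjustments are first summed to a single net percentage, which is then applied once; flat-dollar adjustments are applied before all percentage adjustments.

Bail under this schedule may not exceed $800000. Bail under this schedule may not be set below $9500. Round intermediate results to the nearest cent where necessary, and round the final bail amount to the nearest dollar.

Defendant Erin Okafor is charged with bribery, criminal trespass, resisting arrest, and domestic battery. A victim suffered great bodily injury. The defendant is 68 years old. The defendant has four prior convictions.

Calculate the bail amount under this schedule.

$228104

Base amounts from the schedule: bribery $15600; criminal trespass $20850; resisting arrest $6000; domestic battery $142250.
Stacking rule: highest base plus 10% of each additional charge. Highest is domestic battery at $142250. Additional: $15600 × 10% = $1560; $20850 × 10% = $2085; $6000 × 10% = $600. Combined base = $142250 + $4245 = $146495.
Age 65 or older (−$8250 flat): $146495 − $8250 = $138245.
Net percentage adjustment: +25% +40% = +65%. $138245 × 1.65 = $228104.25.
$228104.25 is within the $800000 maximum.
$228104.25 is at or above the $9500 minimum.
Rounded to the nearest dollar: $228104.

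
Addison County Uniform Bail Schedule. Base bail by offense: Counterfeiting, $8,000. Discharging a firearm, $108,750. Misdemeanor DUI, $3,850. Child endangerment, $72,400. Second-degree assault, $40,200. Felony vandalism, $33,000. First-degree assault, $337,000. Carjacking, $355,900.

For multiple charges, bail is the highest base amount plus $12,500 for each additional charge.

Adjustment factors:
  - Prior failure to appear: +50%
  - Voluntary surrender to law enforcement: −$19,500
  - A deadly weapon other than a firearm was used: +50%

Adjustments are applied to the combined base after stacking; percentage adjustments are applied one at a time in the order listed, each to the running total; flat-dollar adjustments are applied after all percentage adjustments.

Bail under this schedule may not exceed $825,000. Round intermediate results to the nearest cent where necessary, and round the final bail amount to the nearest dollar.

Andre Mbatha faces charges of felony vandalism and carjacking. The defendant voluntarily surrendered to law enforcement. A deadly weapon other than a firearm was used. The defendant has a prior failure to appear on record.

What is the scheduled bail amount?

Base amounts from the schedule: felony vandalism $33,000; carjacking $355,900.
Stacking rule: highest base plus $12,500 per additional charge. Highest is carjacking at $355,900; 1 additional charge → +$12,500. Combined base = $368,400.
Prior failure to appear (+50%): $368,400 × 1.5 = $552,600.
A deadly weapon other than a firearm was used (+50%): $552,600 × 1.5 = $828,900.
Voluntary surrender to law enforcement (−$19,500 flat): $828,900 − $19,500 = $809,400.
$809,400 is within the $825,000 maximum.

$809,400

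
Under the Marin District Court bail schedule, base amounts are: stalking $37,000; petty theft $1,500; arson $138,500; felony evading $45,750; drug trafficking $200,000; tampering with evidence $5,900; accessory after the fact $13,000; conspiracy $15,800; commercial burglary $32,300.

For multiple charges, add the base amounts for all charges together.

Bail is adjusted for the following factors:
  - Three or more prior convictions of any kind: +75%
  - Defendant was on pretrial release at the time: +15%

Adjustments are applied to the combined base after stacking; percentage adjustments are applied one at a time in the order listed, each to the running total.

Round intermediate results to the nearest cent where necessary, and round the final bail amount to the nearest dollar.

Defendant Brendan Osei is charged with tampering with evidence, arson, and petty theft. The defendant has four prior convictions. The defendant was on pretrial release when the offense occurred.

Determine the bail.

Base amounts from the schedule: tampering with evidence $5,900; arson $138,500; petty theft $1,500.
Stacking rule: sum of all bases. $5,900 + $138,500 + $1,500 = $145,900.
Three or more prior convictions of any kind (+75%): $145,900 × 1.75 = $255,325.
Defendant was on pretrial release at the time (+15%): $255,325 × 1.15 = $293,623.75.
Rounded to the nearest dollar: $293,624.

$293,624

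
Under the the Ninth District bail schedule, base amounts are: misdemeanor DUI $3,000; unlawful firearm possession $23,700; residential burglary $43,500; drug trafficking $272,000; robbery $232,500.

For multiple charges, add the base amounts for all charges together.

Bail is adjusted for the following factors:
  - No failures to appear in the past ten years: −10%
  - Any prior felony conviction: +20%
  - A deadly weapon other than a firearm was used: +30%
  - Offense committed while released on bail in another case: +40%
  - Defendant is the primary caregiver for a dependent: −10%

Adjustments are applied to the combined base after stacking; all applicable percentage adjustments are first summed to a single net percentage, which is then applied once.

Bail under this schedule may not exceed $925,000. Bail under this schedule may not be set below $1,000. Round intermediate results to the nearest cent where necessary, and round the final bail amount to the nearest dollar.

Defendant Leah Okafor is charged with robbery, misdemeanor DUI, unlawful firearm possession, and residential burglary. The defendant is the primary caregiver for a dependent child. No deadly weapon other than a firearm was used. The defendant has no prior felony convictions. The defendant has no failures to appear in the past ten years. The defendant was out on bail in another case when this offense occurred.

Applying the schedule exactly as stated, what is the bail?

Base amounts from the schedule: robbery $232,500; misdemeanor DUI $3,000; unlawful firearm possession $23,700; residential burglary $43,500.
Stacking rule: sum of all bases. $232,500 + $3,000 + $23,700 + $43,500 = $302,700.
Net percentage adjustment: −10% +40% −10% = +20%. $302,700 × 1.2 = $363,240.
$363,240 is within the $925,000 maximum.
$363,240 is at or above the $1,000 minimum.

$363,240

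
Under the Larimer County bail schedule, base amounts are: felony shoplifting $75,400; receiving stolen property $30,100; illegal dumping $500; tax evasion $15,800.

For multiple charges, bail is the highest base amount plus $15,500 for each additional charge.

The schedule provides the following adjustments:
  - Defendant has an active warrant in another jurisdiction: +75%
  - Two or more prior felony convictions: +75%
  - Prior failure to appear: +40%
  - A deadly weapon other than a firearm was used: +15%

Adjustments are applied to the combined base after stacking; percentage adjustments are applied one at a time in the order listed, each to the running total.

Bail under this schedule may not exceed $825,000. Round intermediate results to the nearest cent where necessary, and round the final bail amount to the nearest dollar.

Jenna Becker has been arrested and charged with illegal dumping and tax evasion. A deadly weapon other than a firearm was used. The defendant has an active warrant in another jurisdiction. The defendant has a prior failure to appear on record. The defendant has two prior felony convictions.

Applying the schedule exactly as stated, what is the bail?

Base amounts from the schedule: illegal dumping $500; tax evasion $15,800.
Stacking rule: highest base plus $15,500 per additional charge. Highest is tax evasion at $15,800; 1 additional charge → +$15,500. Combined base = $31,300.
Defendant has an active warrant in another jurisdiction (+75%): $31,300 × 1.75 = $54,775.
Two or more prior felony convictions (+75%): $54,775 × 1.75 = $95,856.25.
Prior failure to appear (+40%): $95,856.25 × 1.4 = $134,198.75.
A deadly weapon other than a firearm was used (+15%): $134,198.75 × 1.15 = $154,328.56.
$154,328.56 is within the $825,000 maximum.
Rounded to the nearest dollar: $154,329.

$154,329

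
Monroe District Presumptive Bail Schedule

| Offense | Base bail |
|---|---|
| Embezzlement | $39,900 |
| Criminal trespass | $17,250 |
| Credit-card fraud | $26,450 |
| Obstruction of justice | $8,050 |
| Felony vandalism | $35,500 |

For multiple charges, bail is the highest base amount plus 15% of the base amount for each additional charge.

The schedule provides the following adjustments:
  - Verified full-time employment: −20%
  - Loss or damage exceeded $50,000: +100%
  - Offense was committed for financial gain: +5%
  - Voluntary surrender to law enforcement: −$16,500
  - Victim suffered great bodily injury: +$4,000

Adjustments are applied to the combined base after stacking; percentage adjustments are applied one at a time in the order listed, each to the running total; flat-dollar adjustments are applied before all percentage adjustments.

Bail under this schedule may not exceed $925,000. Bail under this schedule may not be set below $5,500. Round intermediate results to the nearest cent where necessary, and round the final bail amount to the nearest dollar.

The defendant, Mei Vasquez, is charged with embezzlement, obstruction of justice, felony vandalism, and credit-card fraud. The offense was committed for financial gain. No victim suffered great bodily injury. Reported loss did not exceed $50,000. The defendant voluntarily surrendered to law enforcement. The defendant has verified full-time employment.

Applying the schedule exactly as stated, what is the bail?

Base amounts from the schedule: embezzlement $39,900; obstruction of justice $8,050; felony vandalism $35,500; credit-card fraud $26,450.
Stacking rule: highest base plus 15% of each additional charge. Highest is embezzlement at $39,900. Additional: $8,050 × 15% = $1,207.50; $35,500 × 15% = $5,325; $26,450 × 15% = $3,967.50. Combined base = $39,900 + $10,500 = $50,400.
Voluntary surrender to law enforcement (−$16,500 flat): $50,400 − $16,500 = $33,900.
Verified full-time employment (−20%): $33,900 × 0.8 = $27,120.
Offense was committed for financial gain (+5%): $27,120 × 1.05 = $28,476.
$28,476 is within the $925,000 maximum.
$28,476 is at or above the $5,500 minimum.

$28,476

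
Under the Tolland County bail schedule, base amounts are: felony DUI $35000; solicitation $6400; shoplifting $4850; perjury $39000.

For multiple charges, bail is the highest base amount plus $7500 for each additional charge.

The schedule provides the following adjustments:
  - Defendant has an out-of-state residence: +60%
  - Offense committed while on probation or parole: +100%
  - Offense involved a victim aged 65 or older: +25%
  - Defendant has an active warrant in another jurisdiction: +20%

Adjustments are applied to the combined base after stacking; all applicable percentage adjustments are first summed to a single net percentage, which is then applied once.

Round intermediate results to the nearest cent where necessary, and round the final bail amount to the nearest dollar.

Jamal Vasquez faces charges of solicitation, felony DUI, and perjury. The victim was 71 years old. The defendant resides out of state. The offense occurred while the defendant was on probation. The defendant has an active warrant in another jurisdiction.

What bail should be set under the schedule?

$164700

Base amounts from the schedule: solicitation $6400; felony DUI $35000; perjury $39000.
Stacking rule: highest base plus $7500 per additional charge. Highest is perjury at $39000; 2 additional charges → +$15000. Combined base = $54000.
Net percentage adjustment: +60% +100% +25% +20% = +205%. $54000 × 3.05 = $164700.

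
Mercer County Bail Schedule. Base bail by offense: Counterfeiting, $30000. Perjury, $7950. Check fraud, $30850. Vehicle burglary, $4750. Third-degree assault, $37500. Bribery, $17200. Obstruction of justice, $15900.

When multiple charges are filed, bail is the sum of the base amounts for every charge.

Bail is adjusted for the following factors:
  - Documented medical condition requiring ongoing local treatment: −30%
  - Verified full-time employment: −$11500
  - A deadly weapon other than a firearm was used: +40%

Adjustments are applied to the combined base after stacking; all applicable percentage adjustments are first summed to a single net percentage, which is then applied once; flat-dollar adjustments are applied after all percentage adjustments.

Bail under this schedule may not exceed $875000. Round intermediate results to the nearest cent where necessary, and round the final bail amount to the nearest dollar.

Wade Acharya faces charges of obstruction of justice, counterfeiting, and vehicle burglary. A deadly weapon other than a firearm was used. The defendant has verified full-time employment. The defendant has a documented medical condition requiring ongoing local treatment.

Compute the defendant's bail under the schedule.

$44215

Base amounts from the schedule: obstruction of justice $15900; counterfeiting $30000; vehicle burglary $4750.
Stacking rule: sum of all bases. $15900 + $30000 + $4750 = $50650.
Net percentage adjustment: −30% +40% = +10%. $50650 × 1.1 = $55715.
Verified full-time employment (−$11500 flat): $55715 − $11500 = $44215.
$44215 is within the $875000 maximum.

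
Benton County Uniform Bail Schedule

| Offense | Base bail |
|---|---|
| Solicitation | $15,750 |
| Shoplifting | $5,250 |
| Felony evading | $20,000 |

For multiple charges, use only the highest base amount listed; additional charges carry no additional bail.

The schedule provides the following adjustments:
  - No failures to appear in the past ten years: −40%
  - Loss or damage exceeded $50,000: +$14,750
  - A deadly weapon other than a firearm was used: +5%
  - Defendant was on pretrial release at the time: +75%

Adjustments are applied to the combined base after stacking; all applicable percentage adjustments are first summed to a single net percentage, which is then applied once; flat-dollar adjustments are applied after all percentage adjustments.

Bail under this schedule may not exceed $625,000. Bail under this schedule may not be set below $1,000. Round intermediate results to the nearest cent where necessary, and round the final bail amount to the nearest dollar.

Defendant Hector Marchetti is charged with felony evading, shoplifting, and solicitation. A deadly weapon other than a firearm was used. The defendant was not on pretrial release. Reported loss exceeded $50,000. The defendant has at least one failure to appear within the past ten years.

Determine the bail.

$35,750

Base amounts from the schedule: felony evading $20,000; shoplifting $5,250; solicitation $15,750.
Stacking rule: use the highest base only. Highest is felony evading at $20,000. Combined base = $20,000.
A deadly weapon other than a firearm was used (+5%): $20,000 × 1.05 = $21,000.
Loss or damage exceeded $50,000 (+$14,750 flat): $21,000 + $14,750 = $35,750.
$35,750 is within the $625,000 maximum.
$35,750 is at or above the $1,000 minimum.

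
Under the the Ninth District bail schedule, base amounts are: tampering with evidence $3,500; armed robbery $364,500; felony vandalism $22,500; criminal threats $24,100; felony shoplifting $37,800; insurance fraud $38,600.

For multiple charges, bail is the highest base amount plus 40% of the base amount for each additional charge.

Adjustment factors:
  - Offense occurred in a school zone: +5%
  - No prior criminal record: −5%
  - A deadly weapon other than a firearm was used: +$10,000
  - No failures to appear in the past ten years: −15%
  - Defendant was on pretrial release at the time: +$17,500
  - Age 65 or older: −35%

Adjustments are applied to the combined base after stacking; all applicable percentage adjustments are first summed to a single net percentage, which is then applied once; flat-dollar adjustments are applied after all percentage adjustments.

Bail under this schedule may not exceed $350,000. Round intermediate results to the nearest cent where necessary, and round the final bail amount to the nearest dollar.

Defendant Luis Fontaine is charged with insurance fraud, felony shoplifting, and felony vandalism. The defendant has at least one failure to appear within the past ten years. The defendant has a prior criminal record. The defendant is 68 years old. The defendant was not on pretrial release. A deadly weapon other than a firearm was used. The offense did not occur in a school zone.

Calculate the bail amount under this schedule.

Base amounts from the schedule: insurance fraud $38,600; felony shoplifting $37,800; felony vandalism $22,500.
Stacking rule: highest base plus 40% of each additional charge. Highest is insurance fraud at $38,600. Additional: $37,800 × 40% = $15,120; $22,500 × 40% = $9,000. Combined base = $38,600 + $24,120 = $62,720.
Age 65 or older (−35%): $62,720 × 0.65 = $40,768.
A deadly weapon other than a firearm was used (+$10,000 flat): $40,768 + $10,000 = $50,768.
$50,768 is within the $350,000 maximum.

$50,768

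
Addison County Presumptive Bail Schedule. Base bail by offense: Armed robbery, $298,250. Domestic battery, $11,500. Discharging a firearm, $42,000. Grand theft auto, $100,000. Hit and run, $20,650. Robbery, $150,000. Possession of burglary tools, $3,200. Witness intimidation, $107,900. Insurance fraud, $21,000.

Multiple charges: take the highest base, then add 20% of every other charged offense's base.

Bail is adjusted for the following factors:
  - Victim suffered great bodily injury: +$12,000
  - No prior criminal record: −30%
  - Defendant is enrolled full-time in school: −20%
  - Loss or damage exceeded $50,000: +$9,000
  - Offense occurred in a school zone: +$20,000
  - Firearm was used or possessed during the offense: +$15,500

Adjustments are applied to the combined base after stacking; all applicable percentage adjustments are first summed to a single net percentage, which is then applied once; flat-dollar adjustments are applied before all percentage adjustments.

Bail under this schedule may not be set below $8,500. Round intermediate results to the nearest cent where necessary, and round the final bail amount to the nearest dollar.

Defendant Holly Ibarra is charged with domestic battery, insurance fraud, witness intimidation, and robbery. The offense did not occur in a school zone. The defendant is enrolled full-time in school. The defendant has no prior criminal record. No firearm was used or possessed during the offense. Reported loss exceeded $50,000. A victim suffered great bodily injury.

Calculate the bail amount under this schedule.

$99,540

Base amounts from the schedule: domestic battery $11,500; insurance fraud $21,000; witness intimidation $107,900; robbery $150,000.
Stacking rule: highest base plus 20% of each additional charge. Highest is robbery at $150,000. Additional: $11,500 × 20% = $2,300; $21,000 × 20% = $4,200; $107,900 × 20% = $21,580. Combined base = $150,000 + $28,080 = $178,080.
Victim suffered great bodily injury (+$12,000 flat): $178,080 + $12,000 = $190,080.
Loss or damage exceeded $50,000 (+$9,000 flat): $190,080 + $9,000 = $199,080.
Net percentage adjustment: −30% −20% = −50%. $199,080 × 0.5 = $99,540.
$99,540 is at or above the $8,500 minimum.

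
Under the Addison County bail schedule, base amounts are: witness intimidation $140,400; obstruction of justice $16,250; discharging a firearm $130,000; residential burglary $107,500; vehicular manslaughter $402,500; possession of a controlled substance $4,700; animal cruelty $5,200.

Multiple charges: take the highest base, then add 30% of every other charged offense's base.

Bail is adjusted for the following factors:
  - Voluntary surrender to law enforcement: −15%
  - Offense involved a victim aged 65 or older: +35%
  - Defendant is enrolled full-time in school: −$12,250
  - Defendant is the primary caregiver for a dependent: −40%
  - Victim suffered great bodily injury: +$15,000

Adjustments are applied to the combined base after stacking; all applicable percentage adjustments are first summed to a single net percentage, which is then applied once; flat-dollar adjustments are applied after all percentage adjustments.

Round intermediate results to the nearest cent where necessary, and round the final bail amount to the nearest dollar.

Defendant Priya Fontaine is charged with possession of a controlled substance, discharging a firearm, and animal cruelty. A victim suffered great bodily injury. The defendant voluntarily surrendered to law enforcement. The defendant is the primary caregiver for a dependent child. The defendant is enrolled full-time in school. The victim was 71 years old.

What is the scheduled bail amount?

$109,126

Base amounts from the schedule: possession of a controlled substance $4,700; discharging a firearm $130,000; animal cruelty $5,200.
Stacking rule: highest base plus 30% of each additional charge. Highest is discharging a firearm at $130,000. Additional: $4,700 × 30% = $1,410; $5,200 × 30% = $1,560. Combined base = $130,000 + $2,970 = $132,970.
Net percentage adjustment: −15% +35% −40% = −20%. $132,970 × 0.8 = $106,376.
Defendant is enrolled full-time in school (−$12,250 flat): $106,376 − $12,250 = $94,126.
Victim suffered great bodily injury (+$15,000 flat): $94,126 + $15,000 = $109,126.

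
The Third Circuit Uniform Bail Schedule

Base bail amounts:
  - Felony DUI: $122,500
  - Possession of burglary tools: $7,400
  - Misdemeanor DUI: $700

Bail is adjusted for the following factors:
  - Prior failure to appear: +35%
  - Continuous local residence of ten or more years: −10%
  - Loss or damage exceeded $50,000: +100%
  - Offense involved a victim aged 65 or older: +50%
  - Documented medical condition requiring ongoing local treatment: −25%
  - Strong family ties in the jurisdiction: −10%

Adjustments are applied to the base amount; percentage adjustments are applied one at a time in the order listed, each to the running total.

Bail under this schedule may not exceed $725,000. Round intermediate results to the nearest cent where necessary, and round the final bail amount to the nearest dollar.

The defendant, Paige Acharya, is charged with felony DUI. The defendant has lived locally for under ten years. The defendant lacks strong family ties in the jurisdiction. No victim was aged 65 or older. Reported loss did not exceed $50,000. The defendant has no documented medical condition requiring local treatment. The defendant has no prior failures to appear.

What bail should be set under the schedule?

Base amounts from the schedule: felony DUI $122,500.
Single charge. Combined base = $122,500.
No adjustment factors apply to this defendant.
$122,500 is within the $725,000 maximum.

$122,500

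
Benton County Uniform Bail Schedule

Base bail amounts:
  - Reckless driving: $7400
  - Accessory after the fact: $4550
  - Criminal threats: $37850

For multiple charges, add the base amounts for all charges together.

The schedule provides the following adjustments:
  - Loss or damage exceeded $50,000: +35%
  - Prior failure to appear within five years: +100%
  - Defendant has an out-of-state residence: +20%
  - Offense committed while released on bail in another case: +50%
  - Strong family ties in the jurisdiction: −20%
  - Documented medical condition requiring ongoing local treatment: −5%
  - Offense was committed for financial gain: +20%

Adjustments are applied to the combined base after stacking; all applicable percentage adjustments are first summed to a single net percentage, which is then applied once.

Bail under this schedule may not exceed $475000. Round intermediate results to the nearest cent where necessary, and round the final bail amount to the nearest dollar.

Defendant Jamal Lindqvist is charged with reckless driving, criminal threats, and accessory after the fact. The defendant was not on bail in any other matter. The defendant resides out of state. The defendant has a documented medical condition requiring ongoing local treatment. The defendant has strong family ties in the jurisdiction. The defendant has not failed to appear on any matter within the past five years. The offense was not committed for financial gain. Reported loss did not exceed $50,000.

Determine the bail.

Base amounts from the schedule: reckless driving $7400; criminal threats $37850; accessory after the fact $4550.
Stacking rule: sum of all bases. $7400 + $37850 + $4550 = $49800.
Net percentage adjustment: +20% −20% −5% = −5%. $49800 × 0.95 = $47310.
$47310 is within the $475000 maximum.

$47310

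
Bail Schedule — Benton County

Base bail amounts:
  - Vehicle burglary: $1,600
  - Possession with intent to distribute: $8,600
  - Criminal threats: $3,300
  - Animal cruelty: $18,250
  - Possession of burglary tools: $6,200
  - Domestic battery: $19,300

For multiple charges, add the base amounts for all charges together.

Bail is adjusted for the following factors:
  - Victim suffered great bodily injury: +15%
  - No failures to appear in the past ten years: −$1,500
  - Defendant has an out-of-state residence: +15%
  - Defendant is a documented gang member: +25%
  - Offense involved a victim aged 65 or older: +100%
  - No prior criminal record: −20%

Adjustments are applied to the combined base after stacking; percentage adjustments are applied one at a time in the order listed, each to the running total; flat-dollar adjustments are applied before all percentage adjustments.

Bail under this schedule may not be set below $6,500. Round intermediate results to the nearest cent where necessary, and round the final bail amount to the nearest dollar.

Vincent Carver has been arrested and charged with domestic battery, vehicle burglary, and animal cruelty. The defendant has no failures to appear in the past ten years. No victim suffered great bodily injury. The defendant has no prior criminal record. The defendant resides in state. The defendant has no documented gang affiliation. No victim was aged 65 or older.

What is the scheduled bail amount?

$30,120

Base amounts from the schedule: domestic battery $19,300; vehicle burglary $1,600; animal cruelty $18,250.
Stacking rule: sum of all bases. $19,300 + $1,600 + $18,250 = $39,150.
No failures to appear in the past ten years (−$1,500 flat): $39,150 − $1,500 = $37,650.
No prior criminal record (−20%): $37,650 × 0.8 = $30,120.
$30,120 is at or above the $6,500 minimum.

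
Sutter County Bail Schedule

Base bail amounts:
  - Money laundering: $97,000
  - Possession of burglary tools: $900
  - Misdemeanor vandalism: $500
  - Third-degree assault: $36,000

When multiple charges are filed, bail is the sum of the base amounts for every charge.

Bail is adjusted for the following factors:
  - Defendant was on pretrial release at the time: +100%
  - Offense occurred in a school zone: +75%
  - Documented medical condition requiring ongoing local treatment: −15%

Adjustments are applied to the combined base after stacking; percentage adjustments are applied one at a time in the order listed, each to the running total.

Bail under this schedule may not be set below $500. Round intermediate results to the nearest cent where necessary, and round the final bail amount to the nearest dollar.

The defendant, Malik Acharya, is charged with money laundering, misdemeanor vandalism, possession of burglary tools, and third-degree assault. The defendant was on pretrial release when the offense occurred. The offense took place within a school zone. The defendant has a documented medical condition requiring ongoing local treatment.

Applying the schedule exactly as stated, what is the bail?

$399,840

Base amounts from the schedule: money laundering $97,000; misdemeanor vandalism $500; possession of burglary tools $900; third-degree assault $36,000.
Stacking rule: sum of all bases. $97,000 + $500 + $900 + $36,000 = $134,400.
Defendant was on pretrial release at the time (+100%): $134,400 × 2 = $268,800.
Offense occurred in a school zone (+75%): $268,800 × 1.75 = $470,400.
Documented medical condition requiring ongoing local treatment (−15%): $470,400 × 0.85 = $399,840.
$399,840 is at or above the $500 minimum.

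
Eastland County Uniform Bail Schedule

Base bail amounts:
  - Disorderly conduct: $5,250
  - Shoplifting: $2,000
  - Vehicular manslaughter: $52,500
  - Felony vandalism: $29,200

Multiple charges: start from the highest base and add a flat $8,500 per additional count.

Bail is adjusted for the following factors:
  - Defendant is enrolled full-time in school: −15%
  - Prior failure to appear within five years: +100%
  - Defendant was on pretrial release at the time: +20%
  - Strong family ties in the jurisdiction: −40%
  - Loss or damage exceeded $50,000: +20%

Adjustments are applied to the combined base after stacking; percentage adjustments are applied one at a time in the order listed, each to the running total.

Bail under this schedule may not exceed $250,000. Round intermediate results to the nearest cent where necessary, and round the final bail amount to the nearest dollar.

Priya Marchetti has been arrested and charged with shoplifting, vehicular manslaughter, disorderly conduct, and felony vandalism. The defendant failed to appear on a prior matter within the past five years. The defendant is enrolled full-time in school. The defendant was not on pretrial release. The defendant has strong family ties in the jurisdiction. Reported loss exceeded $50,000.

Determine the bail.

$95,472

Base amounts from the schedule: shoplifting $2,000; vehicular manslaughter $52,500; disorderly conduct $5,250; felony vandalism $29,200.
Stacking rule: highest base plus $8,500 per additional charge. Highest is vehicular manslaughter at $52,500; 3 additional charges → +$25,500. Combined base = $78,000.
Defendant is enrolled full-time in school (−15%): $78,000 × 0.85 = $66,300.
Prior failure to appear within five years (+100%): $66,300 × 2 = $132,600.
Strong family ties in the jurisdiction (−40%): $132,600 × 0.6 = $79,560.
Loss or damage exceeded $50,000 (+20%): $79,560 × 1.2 = $95,472.
$95,472 is within the $250,000 maximum.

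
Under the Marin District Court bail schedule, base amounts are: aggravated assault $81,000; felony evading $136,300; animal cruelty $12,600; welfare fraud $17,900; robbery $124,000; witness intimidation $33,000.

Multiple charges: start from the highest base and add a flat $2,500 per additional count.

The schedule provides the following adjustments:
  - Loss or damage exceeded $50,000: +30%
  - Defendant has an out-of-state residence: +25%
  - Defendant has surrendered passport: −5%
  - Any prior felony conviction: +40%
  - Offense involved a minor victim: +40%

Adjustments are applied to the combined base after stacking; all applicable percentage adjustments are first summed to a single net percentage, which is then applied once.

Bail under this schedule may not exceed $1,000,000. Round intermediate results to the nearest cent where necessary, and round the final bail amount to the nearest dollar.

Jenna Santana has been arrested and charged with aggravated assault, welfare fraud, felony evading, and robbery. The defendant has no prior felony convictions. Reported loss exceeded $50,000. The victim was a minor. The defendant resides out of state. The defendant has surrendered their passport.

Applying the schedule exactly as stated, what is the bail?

$273,220

Base amounts from the schedule: aggravated assault $81,000; welfare fraud $17,900; felony evading $136,300; robbery $124,000.
Stacking rule: highest base plus $2,500 per additional charge. Highest is felony evading at $136,300; 3 additional charges → +$7,500. Combined base = $143,800.
Net percentage adjustment: +30% +25% −5% +40% = +90%. $143,800 × 1.9 = $273,220.
$273,220 is within the $1,000,000 maximum.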